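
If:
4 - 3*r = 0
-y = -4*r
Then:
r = 4/3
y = 16/3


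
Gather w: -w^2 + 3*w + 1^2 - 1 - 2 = -w^2 + 3*w - 2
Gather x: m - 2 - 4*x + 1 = m - 4*x - 1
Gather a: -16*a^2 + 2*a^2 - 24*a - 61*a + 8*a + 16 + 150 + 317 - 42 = -14*a^2 - 77*a + 441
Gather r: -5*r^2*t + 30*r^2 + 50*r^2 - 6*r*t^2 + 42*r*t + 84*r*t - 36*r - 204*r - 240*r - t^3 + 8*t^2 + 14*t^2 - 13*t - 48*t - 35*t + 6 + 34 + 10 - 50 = r^2*(80 - 5*t) + r*(-6*t^2 + 126*t - 480) - t^3 + 22*t^2 - 96*t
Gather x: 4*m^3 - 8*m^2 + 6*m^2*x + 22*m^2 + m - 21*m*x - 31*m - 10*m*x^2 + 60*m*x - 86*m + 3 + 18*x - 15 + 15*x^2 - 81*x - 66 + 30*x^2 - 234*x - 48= 4*m^3 + 14*m^2 - 116*m + x^2*(45 - 10*m) + x*(6*m^2 + 39*m - 297) - 126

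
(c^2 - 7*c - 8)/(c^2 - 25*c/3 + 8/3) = 3*(c + 1)/(3*c - 1)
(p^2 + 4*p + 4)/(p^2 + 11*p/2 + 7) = 2*(p + 2)/(2*p + 7)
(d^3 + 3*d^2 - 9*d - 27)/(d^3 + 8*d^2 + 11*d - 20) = (d^3 + 3*d^2 - 9*d - 27)/(d^3 + 8*d^2 + 11*d - 20)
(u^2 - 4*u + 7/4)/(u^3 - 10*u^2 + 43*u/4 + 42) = (2*u - 1)/(2*u^2 - 13*u - 24)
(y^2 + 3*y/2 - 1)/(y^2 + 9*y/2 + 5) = (2*y - 1)/(2*y + 5)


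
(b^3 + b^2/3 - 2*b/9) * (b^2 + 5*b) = b^5 + 16*b^4/3 + 13*b^3/9 - 10*b^2/9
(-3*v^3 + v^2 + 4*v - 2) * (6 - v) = 3*v^4 - 19*v^3 + 2*v^2 + 26*v - 12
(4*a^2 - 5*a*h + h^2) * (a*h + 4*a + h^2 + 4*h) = 4*a^3*h + 16*a^3 - a^2*h^2 - 4*a^2*h - 4*a*h^3 - 16*a*h^2 + h^4 + 4*h^3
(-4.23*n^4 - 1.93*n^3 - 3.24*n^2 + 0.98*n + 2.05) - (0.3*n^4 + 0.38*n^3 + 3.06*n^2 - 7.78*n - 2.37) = -4.53*n^4 - 2.31*n^3 - 6.3*n^2 + 8.76*n + 4.42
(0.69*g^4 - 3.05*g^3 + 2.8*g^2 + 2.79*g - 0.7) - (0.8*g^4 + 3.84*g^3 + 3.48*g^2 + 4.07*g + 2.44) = -0.11*g^4 - 6.89*g^3 - 0.68*g^2 - 1.28*g - 3.14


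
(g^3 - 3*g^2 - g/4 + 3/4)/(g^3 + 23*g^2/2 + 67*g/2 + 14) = (2*g^2 - 7*g + 3)/(2*(g^2 + 11*g + 28))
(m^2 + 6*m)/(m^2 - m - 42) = m/(m - 7)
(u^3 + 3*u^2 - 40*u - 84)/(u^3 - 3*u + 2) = (u^2 + u - 42)/(u^2 - 2*u + 1)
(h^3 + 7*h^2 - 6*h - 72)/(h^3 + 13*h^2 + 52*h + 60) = (h^2 + h - 12)/(h^2 + 7*h + 10)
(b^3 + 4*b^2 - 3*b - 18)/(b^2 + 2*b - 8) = (b^2 + 6*b + 9)/(b + 4)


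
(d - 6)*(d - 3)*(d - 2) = d^3 - 11*d^2 + 36*d - 36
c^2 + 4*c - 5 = (c - 1)*(c + 5)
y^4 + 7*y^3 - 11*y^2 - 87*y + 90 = (y - 3)*(y - 1)*(y + 5)*(y + 6)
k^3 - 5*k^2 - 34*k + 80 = (k - 8)*(k - 2)*(k + 5)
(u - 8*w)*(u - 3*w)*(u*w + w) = u^3*w - 11*u^2*w^2 + u^2*w + 24*u*w^3 - 11*u*w^2 + 24*w^3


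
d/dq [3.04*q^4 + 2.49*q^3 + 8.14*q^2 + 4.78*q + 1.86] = 12.16*q^3 + 7.47*q^2 + 16.28*q + 4.78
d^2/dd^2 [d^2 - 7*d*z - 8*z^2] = 2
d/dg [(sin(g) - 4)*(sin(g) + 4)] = sin(2*g)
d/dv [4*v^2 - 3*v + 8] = 8*v - 3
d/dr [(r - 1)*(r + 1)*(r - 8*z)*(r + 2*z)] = 4*r^3 - 18*r^2*z - 32*r*z^2 - 2*r + 6*z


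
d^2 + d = d*(d + 1)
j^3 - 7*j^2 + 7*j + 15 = (j - 5)*(j - 3)*(j + 1)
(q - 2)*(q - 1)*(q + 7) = q^3 + 4*q^2 - 19*q + 14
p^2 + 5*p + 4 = (p + 1)*(p + 4)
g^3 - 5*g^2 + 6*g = g*(g - 3)*(g - 2)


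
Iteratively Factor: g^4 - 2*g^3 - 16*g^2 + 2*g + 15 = (g + 3)*(g^3 - 5*g^2 - g + 5) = (g - 1)*(g + 3)*(g^2 - 4*g - 5) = (g - 1)*(g + 1)*(g + 3)*(g - 5)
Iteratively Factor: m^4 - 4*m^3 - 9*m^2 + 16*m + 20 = (m - 5)*(m^3 + m^2 - 4*m - 4) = (m - 5)*(m - 2)*(m^2 + 3*m + 2) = (m - 5)*(m - 2)*(m + 2)*(m + 1)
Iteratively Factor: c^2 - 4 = (c - 2)*(c + 2)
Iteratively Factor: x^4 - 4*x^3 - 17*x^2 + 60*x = (x + 4)*(x^3 - 8*x^2 + 15*x) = (x - 3)*(x + 4)*(x^2 - 5*x) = x*(x - 3)*(x + 4)*(x - 5)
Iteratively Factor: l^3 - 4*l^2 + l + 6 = (l + 1)*(l^2 - 5*l + 6) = (l - 2)*(l + 1)*(l - 3)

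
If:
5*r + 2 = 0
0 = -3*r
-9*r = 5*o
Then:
No Solution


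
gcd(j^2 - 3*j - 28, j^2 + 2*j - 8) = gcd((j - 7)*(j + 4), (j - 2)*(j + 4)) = j + 4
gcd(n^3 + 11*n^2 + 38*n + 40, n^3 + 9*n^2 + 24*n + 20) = n^2 + 7*n + 10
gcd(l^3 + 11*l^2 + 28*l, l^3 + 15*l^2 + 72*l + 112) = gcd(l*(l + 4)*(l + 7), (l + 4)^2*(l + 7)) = l^2 + 11*l + 28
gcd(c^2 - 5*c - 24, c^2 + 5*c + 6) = c + 3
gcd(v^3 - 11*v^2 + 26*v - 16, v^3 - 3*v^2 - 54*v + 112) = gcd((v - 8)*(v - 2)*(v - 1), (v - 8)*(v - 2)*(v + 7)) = v^2 - 10*v + 16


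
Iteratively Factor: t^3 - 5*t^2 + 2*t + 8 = (t + 1)*(t^2 - 6*t + 8) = (t - 2)*(t + 1)*(t - 4)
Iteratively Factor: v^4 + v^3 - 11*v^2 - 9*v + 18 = (v - 1)*(v^3 + 2*v^2 - 9*v - 18) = (v - 3)*(v - 1)*(v^2 + 5*v + 6) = (v - 3)*(v - 1)*(v + 2)*(v + 3)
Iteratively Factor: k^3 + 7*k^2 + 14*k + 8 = (k + 4)*(k^2 + 3*k + 2) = (k + 1)*(k + 4)*(k + 2)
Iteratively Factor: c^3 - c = (c - 1)*(c^2 + c) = (c - 1)*(c + 1)*(c)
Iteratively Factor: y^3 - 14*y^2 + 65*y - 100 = (y - 5)*(y^2 - 9*y + 20) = (y - 5)^2*(y - 4)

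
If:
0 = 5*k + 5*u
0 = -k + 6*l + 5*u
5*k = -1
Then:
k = -1/5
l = -1/5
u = 1/5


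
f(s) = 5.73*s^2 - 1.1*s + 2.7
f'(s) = 11.46*s - 1.1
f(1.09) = 8.31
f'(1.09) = 11.39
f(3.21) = 58.21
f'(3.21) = 35.69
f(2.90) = 47.70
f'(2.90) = 32.13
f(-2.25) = 34.18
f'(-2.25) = -26.88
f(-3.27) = 67.57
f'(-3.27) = -38.57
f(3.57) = 71.80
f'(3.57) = 39.81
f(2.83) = 45.48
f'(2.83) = 31.33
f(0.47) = 3.45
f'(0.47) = 4.29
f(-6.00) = 215.58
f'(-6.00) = -69.86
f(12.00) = 814.62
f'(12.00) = 136.42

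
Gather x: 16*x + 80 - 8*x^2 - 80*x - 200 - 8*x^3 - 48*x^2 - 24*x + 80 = -8*x^3 - 56*x^2 - 88*x - 40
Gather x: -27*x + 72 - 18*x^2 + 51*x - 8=-18*x^2 + 24*x + 64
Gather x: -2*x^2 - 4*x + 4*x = -2*x^2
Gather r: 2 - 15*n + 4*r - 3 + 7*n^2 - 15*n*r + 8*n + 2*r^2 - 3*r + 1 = 7*n^2 - 7*n + 2*r^2 + r*(1 - 15*n)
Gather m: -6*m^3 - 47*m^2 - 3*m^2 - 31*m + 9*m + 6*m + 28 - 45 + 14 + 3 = -6*m^3 - 50*m^2 - 16*m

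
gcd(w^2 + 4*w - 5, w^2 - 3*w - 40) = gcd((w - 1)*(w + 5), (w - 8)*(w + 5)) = w + 5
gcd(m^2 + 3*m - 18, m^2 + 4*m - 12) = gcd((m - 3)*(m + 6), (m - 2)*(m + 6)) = m + 6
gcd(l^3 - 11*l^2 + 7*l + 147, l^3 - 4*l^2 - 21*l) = l^2 - 4*l - 21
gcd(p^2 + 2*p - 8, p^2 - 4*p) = 1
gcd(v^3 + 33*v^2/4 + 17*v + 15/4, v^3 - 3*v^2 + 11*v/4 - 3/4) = 1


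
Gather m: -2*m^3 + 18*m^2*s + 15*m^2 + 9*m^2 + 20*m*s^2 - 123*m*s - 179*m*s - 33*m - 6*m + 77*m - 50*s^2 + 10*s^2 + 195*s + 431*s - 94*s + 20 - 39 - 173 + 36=-2*m^3 + m^2*(18*s + 24) + m*(20*s^2 - 302*s + 38) - 40*s^2 + 532*s - 156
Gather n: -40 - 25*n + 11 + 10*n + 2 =-15*n - 27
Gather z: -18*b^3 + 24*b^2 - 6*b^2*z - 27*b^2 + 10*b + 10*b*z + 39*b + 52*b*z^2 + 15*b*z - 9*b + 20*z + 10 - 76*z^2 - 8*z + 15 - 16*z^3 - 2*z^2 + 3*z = -18*b^3 - 3*b^2 + 40*b - 16*z^3 + z^2*(52*b - 78) + z*(-6*b^2 + 25*b + 15) + 25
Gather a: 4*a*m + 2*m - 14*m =4*a*m - 12*m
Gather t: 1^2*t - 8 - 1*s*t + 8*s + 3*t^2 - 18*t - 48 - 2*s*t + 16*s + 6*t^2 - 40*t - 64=24*s + 9*t^2 + t*(-3*s - 57) - 120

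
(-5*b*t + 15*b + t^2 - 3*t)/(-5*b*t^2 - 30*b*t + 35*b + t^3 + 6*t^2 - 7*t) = (t - 3)/(t^2 + 6*t - 7)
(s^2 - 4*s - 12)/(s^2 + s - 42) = (s + 2)/(s + 7)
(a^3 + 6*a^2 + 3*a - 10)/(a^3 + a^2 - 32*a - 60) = (a - 1)/(a - 6)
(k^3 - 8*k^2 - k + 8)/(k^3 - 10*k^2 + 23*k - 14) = (k^2 - 7*k - 8)/(k^2 - 9*k + 14)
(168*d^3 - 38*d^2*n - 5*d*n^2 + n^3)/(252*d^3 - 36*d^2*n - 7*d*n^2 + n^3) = (4*d - n)/(6*d - n)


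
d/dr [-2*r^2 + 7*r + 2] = 7 - 4*r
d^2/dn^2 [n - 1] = 0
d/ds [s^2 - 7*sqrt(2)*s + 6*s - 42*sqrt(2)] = 2*s - 7*sqrt(2) + 6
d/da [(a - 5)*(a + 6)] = 2*a + 1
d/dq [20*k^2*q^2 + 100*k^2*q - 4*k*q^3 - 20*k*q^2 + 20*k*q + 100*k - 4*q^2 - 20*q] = 40*k^2*q + 100*k^2 - 12*k*q^2 - 40*k*q + 20*k - 8*q - 20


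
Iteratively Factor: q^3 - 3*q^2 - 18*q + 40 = (q - 5)*(q^2 + 2*q - 8) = (q - 5)*(q - 2)*(q + 4)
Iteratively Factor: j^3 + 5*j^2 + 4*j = (j)*(j^2 + 5*j + 4) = j*(j + 4)*(j + 1)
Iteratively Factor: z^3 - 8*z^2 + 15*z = (z - 3)*(z^2 - 5*z) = (z - 5)*(z - 3)*(z)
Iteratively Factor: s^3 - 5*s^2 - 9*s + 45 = (s + 3)*(s^2 - 8*s + 15) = (s - 5)*(s + 3)*(s - 3)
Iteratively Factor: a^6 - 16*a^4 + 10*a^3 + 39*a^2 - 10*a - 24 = (a + 4)*(a^5 - 4*a^4 + 10*a^2 - a - 6) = (a - 3)*(a + 4)*(a^4 - a^3 - 3*a^2 + a + 2) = (a - 3)*(a - 2)*(a + 4)*(a^3 + a^2 - a - 1) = (a - 3)*(a - 2)*(a - 1)*(a + 4)*(a^2 + 2*a + 1) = (a - 3)*(a - 2)*(a - 1)*(a + 1)*(a + 4)*(a + 1)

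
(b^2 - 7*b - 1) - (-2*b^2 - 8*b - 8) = 3*b^2 + b + 7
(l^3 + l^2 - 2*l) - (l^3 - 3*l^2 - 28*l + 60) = 4*l^2 + 26*l - 60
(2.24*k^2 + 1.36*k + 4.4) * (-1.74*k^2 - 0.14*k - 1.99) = -3.8976*k^4 - 2.68*k^3 - 12.304*k^2 - 3.3224*k - 8.756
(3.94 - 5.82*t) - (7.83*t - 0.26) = 4.2 - 13.65*t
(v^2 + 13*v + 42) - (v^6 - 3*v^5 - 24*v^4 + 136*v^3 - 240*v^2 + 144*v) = -v^6 + 3*v^5 + 24*v^4 - 136*v^3 + 241*v^2 - 131*v + 42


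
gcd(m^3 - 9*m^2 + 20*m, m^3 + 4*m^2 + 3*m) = m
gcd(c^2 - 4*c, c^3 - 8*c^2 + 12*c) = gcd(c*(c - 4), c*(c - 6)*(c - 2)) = c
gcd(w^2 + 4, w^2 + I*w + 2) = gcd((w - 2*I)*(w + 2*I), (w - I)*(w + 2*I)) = w + 2*I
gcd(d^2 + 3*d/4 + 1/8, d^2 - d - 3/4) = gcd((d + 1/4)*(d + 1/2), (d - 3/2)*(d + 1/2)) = d + 1/2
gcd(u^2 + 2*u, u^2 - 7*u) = u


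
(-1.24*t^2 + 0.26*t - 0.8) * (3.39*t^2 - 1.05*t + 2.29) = -4.2036*t^4 + 2.1834*t^3 - 5.8246*t^2 + 1.4354*t - 1.832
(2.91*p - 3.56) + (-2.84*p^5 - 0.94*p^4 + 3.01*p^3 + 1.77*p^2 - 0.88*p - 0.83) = -2.84*p^5 - 0.94*p^4 + 3.01*p^3 + 1.77*p^2 + 2.03*p - 4.39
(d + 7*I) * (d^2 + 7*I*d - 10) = d^3 + 14*I*d^2 - 59*d - 70*I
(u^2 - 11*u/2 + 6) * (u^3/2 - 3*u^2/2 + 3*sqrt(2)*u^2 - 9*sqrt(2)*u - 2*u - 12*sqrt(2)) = u^5/2 - 17*u^4/4 + 3*sqrt(2)*u^4 - 51*sqrt(2)*u^3/2 + 37*u^3/4 + 2*u^2 + 111*sqrt(2)*u^2/2 - 12*u + 12*sqrt(2)*u - 72*sqrt(2)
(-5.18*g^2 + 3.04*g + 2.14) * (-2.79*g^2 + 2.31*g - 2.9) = 14.4522*g^4 - 20.4474*g^3 + 16.0738*g^2 - 3.8726*g - 6.206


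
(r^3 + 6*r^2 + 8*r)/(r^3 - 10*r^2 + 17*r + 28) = r*(r^2 + 6*r + 8)/(r^3 - 10*r^2 + 17*r + 28)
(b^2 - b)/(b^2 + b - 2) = b/(b + 2)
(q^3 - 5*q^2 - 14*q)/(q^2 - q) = (q^2 - 5*q - 14)/(q - 1)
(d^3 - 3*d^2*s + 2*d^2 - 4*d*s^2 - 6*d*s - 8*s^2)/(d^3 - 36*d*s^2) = (d^3 - 3*d^2*s + 2*d^2 - 4*d*s^2 - 6*d*s - 8*s^2)/(d*(d^2 - 36*s^2))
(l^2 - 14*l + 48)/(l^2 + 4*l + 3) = (l^2 - 14*l + 48)/(l^2 + 4*l + 3)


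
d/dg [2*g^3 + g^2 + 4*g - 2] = 6*g^2 + 2*g + 4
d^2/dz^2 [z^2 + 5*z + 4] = 2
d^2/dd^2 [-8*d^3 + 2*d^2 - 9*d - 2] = 4 - 48*d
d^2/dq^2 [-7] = 0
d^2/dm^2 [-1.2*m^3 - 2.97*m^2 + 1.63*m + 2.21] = -7.2*m - 5.94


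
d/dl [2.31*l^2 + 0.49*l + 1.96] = 4.62*l + 0.49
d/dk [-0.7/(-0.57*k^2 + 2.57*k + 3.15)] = (1.799 - 0.798*k)/(-0.57*k^2 + 2.57*k + 3.15)^2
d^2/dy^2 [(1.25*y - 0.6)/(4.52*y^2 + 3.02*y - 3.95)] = ((1.25*y - 0.6)*(9.04*y + 3.02)*(18.08*y + 6.04) - (33.9*y + 2.126)*(4.52*y^2 + 3.02*y - 3.95))/(4.52*y^2 + 3.02*y - 3.95)^3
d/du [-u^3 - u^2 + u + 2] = -3*u^2 - 2*u + 1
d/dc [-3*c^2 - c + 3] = -6*c - 1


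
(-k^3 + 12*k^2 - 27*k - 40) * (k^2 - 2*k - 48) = -k^5 + 14*k^4 - 3*k^3 - 562*k^2 + 1376*k + 1920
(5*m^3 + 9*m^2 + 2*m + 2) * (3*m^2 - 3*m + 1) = 15*m^5 + 12*m^4 - 16*m^3 + 9*m^2 - 4*m + 2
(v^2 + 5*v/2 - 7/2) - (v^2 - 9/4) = 5*v/2 - 5/4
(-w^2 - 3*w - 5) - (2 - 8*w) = -w^2 + 5*w - 7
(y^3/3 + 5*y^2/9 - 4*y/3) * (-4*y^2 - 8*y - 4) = -4*y^5/3 - 44*y^4/9 - 4*y^3/9 + 76*y^2/9 + 16*y/3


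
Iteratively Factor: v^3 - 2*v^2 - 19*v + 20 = (v - 5)*(v^2 + 3*v - 4) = (v - 5)*(v - 1)*(v + 4)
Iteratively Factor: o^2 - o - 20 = (o + 4)*(o - 5)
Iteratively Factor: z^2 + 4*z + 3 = (z + 1)*(z + 3)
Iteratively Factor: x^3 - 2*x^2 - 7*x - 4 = (x - 4)*(x^2 + 2*x + 1) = (x - 4)*(x + 1)*(x + 1)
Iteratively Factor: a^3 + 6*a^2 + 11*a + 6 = (a + 1)*(a^2 + 5*a + 6) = (a + 1)*(a + 3)*(a + 2)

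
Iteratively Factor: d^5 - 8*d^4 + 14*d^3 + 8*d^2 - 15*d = (d + 1)*(d^4 - 9*d^3 + 23*d^2 - 15*d) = d*(d + 1)*(d^3 - 9*d^2 + 23*d - 15) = d*(d - 3)*(d + 1)*(d^2 - 6*d + 5) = d*(d - 5)*(d - 3)*(d + 1)*(d - 1)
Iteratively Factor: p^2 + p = (p)*(p + 1)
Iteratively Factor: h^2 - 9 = (h + 3)*(h - 3)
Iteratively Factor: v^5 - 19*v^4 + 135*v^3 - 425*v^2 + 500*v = (v - 4)*(v^4 - 15*v^3 + 75*v^2 - 125*v) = (v - 5)*(v - 4)*(v^3 - 10*v^2 + 25*v) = v*(v - 5)*(v - 4)*(v^2 - 10*v + 25) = v*(v - 5)^2*(v - 4)*(v - 5)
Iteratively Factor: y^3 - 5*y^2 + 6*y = (y)*(y^2 - 5*y + 6) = y*(y - 2)*(y - 3)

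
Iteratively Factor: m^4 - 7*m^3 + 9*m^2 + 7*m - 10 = (m - 1)*(m^3 - 6*m^2 + 3*m + 10) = (m - 1)*(m + 1)*(m^2 - 7*m + 10) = (m - 5)*(m - 1)*(m + 1)*(m - 2)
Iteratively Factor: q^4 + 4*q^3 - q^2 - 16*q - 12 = (q + 1)*(q^3 + 3*q^2 - 4*q - 12) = (q + 1)*(q + 2)*(q^2 + q - 6) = (q + 1)*(q + 2)*(q + 3)*(q - 2)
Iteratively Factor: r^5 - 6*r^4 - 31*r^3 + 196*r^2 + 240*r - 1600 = (r - 5)*(r^4 - r^3 - 36*r^2 + 16*r + 320) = (r - 5)*(r - 4)*(r^3 + 3*r^2 - 24*r - 80) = (r - 5)*(r - 4)*(r + 4)*(r^2 - r - 20) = (r - 5)*(r - 4)*(r + 4)^2*(r - 5)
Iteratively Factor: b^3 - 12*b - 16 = (b + 2)*(b^2 - 2*b - 8) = (b - 4)*(b + 2)*(b + 2)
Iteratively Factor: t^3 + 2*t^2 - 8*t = (t + 4)*(t^2 - 2*t) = (t - 2)*(t + 4)*(t)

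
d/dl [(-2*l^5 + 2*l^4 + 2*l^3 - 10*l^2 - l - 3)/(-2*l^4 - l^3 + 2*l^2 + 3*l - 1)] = (4*l^8 + 4*l^7 - 10*l^6 - 56*l^5 + 16*l^4 - 22*l^3 - 43*l^2 + 32*l + 10)/(4*l^8 + 4*l^7 - 7*l^6 - 16*l^5 + 2*l^4 + 14*l^3 + 5*l^2 - 6*l + 1)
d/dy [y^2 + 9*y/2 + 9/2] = 2*y + 9/2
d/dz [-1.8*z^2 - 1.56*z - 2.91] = -3.6*z - 1.56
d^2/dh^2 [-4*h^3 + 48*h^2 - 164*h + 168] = 96 - 24*h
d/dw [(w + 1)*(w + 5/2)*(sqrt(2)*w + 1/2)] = 3*sqrt(2)*w^2 + w + 7*sqrt(2)*w + 7/4 + 5*sqrt(2)/2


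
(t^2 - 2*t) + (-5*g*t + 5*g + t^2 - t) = -5*g*t + 5*g + 2*t^2 - 3*t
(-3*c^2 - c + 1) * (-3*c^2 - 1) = 9*c^4 + 3*c^3 + c - 1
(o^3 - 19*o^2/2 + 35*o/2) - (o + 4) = o^3 - 19*o^2/2 + 33*o/2 - 4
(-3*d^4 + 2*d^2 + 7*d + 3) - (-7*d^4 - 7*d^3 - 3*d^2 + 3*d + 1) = 4*d^4 + 7*d^3 + 5*d^2 + 4*d + 2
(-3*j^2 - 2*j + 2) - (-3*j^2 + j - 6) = 8 - 3*j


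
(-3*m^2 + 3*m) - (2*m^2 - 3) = -5*m^2 + 3*m + 3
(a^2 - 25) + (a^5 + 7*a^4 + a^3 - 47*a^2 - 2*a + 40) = a^5 + 7*a^4 + a^3 - 46*a^2 - 2*a + 15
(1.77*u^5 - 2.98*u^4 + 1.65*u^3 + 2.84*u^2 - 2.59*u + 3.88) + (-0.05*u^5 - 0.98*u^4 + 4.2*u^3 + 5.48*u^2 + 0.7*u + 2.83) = 1.72*u^5 - 3.96*u^4 + 5.85*u^3 + 8.32*u^2 - 1.89*u + 6.71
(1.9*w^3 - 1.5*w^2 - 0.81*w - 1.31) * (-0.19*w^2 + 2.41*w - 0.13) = -0.361*w^5 + 4.864*w^4 - 3.7081*w^3 - 1.5082*w^2 - 3.0518*w + 0.1703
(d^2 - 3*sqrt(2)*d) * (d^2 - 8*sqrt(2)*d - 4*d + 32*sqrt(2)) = d^4 - 11*sqrt(2)*d^3 - 4*d^3 + 48*d^2 + 44*sqrt(2)*d^2 - 192*d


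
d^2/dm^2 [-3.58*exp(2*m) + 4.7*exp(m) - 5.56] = (4.7 - 14.32*exp(m))*exp(m)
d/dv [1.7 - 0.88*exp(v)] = -0.88*exp(v)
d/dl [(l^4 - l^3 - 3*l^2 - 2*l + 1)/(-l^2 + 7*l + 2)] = (-2*l^5 + 22*l^4 - 6*l^3 - 29*l^2 - 10*l - 11)/(l^4 - 14*l^3 + 45*l^2 + 28*l + 4)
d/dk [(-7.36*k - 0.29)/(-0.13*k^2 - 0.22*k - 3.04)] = (-0.9568*k^2 - 0.0753999999999999*k + 22.3106)/(0.0169*k^4 + 0.0572*k^3 + 0.8388*k^2 + 1.3376*k + 9.2416)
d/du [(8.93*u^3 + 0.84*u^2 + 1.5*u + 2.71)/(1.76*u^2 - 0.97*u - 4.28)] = (15.7168*u^4 - 17.3242*u^3 - 118.116*u^2 - 16.7296*u - 3.7913)/(3.0976*u^4 - 3.4144*u^3 - 14.1247*u^2 + 8.3032*u + 18.3184)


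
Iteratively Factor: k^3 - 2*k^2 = (k)*(k^2 - 2*k) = k^2*(k - 2)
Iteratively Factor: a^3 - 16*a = (a)*(a^2 - 16) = a*(a - 4)*(a + 4)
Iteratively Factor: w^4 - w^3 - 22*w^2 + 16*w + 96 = (w + 4)*(w^3 - 5*w^2 - 2*w + 24) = (w - 4)*(w + 4)*(w^2 - w - 6) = (w - 4)*(w - 3)*(w + 4)*(w + 2)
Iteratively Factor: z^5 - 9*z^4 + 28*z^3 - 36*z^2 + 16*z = (z - 2)*(z^4 - 7*z^3 + 14*z^2 - 8*z) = (z - 2)*(z - 1)*(z^3 - 6*z^2 + 8*z) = (z - 2)^2*(z - 1)*(z^2 - 4*z) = (z - 4)*(z - 2)^2*(z - 1)*(z)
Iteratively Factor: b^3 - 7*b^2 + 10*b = (b)*(b^2 - 7*b + 10) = b*(b - 5)*(b - 2)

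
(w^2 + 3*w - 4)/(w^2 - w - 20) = (w - 1)/(w - 5)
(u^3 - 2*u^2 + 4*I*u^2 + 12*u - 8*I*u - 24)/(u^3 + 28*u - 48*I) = (u - 2)/(u - 4*I)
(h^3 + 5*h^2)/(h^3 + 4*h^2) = (h + 5)/(h + 4)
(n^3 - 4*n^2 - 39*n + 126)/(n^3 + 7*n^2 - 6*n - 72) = (n - 7)/(n + 4)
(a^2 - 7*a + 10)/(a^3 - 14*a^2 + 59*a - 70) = 1/(a - 7)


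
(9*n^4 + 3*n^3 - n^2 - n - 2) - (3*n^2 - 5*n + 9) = 9*n^4 + 3*n^3 - 4*n^2 + 4*n - 11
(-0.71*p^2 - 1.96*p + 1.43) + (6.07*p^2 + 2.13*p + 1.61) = 5.36*p^2 + 0.17*p + 3.04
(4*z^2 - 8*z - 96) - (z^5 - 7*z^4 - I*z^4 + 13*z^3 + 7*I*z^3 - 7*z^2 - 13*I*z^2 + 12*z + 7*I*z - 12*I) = -z^5 + 7*z^4 + I*z^4 - 13*z^3 - 7*I*z^3 + 11*z^2 + 13*I*z^2 - 20*z - 7*I*z - 96 + 12*I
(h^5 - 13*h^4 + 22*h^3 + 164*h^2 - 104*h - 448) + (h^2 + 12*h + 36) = h^5 - 13*h^4 + 22*h^3 + 165*h^2 - 92*h - 412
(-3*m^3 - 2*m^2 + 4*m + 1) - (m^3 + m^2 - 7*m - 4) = -4*m^3 - 3*m^2 + 11*m + 5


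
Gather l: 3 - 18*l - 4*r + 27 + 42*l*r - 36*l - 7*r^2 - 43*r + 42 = l*(42*r - 54) - 7*r^2 - 47*r + 72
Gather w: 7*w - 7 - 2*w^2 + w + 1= -2*w^2 + 8*w - 6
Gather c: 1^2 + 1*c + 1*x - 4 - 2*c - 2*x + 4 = -c - x + 1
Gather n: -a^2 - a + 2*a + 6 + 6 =-a^2 + a + 12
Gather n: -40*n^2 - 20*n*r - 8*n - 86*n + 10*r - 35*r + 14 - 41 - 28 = -40*n^2 + n*(-20*r - 94) - 25*r - 55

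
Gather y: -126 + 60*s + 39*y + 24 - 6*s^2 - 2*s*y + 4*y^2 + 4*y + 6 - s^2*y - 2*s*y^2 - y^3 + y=-6*s^2 + 60*s - y^3 + y^2*(4 - 2*s) + y*(-s^2 - 2*s + 44) - 96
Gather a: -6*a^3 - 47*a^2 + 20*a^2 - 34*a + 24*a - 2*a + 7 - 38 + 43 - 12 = -6*a^3 - 27*a^2 - 12*a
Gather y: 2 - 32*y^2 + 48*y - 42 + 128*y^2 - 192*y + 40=96*y^2 - 144*y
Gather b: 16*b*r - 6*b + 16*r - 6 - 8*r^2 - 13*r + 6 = b*(16*r - 6) - 8*r^2 + 3*r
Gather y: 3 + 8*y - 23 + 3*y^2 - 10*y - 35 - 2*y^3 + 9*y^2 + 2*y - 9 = -2*y^3 + 12*y^2 - 64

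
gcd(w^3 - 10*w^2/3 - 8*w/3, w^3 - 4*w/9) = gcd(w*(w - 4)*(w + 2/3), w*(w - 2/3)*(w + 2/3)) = w^2 + 2*w/3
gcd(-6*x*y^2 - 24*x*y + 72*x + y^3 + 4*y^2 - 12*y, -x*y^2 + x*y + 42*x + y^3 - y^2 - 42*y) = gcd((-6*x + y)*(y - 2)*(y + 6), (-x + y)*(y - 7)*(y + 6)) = y + 6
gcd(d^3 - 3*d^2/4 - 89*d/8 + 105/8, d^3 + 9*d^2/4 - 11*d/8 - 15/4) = d - 5/4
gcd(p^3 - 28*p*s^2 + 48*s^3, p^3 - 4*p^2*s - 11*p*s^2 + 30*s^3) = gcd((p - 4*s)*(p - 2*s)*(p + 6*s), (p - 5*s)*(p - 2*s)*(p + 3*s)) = p - 2*s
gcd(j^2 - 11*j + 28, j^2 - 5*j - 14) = j - 7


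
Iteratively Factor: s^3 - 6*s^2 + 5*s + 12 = (s - 3)*(s^2 - 3*s - 4) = (s - 3)*(s + 1)*(s - 4)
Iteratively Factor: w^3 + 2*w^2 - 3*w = (w - 1)*(w^2 + 3*w) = w*(w - 1)*(w + 3)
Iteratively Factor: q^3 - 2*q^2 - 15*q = (q)*(q^2 - 2*q - 15) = q*(q + 3)*(q - 5)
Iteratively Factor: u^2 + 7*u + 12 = (u + 3)*(u + 4)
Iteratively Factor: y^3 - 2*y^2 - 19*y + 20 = (y - 5)*(y^2 + 3*y - 4) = (y - 5)*(y - 1)*(y + 4)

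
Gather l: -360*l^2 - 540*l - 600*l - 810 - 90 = -360*l^2 - 1140*l - 900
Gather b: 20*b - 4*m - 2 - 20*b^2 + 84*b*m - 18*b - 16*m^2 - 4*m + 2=-20*b^2 + b*(84*m + 2) - 16*m^2 - 8*m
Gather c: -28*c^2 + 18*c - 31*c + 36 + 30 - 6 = -28*c^2 - 13*c + 60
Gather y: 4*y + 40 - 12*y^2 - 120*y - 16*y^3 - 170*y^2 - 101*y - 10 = -16*y^3 - 182*y^2 - 217*y + 30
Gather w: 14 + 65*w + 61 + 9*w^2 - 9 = 9*w^2 + 65*w + 66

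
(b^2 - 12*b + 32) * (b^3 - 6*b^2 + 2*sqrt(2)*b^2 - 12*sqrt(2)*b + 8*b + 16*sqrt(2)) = b^5 - 18*b^4 + 2*sqrt(2)*b^4 - 36*sqrt(2)*b^3 + 112*b^3 - 288*b^2 + 224*sqrt(2)*b^2 - 576*sqrt(2)*b + 256*b + 512*sqrt(2)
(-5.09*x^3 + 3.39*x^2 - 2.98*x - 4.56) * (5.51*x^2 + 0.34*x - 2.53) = -28.0459*x^5 + 16.9483*x^4 - 2.3895*x^3 - 34.7155*x^2 + 5.989*x + 11.5368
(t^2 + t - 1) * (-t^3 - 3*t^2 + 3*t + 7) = -t^5 - 4*t^4 + t^3 + 13*t^2 + 4*t - 7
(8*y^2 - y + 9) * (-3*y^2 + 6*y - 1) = -24*y^4 + 51*y^3 - 41*y^2 + 55*y - 9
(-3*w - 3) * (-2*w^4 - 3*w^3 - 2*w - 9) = 6*w^5 + 15*w^4 + 9*w^3 + 6*w^2 + 33*w + 27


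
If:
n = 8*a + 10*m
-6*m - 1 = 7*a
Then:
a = -3*n/11 - 5/11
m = 7*n/22 + 4/11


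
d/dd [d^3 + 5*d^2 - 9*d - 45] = 3*d^2 + 10*d - 9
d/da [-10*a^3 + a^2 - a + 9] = -30*a^2 + 2*a - 1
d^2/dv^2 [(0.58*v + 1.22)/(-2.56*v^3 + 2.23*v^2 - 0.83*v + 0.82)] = (-22.806528*v^5 - 76.07808*v^4 + 108.13198*v^3 - 66.565596*v^2 + 4.545972*v + 1.991372)/(16.777216*v^9 - 43.843584*v^8 + 54.510336*v^7 - 55.641247*v^6 + 45.760569*v^5 - 27.296091*v^4 + 14.842247*v^3 - 6.19305*v^2 + 1.674276*v - 0.551368)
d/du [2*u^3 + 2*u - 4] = 6*u^2 + 2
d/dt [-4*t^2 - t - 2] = -8*t - 1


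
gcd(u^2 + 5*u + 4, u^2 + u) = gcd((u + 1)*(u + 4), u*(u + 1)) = u + 1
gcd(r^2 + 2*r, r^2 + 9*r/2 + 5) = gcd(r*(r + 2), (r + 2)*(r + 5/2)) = r + 2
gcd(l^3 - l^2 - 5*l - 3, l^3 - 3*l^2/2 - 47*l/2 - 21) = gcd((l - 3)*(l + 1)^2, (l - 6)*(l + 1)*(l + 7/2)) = l + 1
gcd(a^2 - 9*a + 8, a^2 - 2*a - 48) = a - 8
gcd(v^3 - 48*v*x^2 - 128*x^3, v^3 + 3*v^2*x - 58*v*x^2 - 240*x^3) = -v + 8*x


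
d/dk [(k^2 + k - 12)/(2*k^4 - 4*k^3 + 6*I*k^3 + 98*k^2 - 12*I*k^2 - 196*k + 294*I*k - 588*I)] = (k^5*(-1 - I) + k^4*(1 - 2*I) + k^3*(29 + 23*I) + k^2*(-240 + 21*I) + k*(954 + 222*I) - 1323 + 147*I)/(k^8*(1 + I) + k^7*(-10 + 2*I) + k^6*(117 + 69*I) + k^5*(-968 + 256*I) + k^4*(4227 - 477*I) + k^3*(-22834 + 10682*I) + k^2*(42091 - 73157*I) + k*(28812 + 144060*I) - 86436 - 86436*I)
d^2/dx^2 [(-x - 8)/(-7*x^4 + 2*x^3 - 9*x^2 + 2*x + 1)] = 2*(-4*(x + 8)*(14*x^3 - 3*x^2 + 9*x - 1)^2 + (-28*x^3 + 6*x^2 - 18*x - 3*(x + 8)*(14*x^2 - 2*x + 3) + 2)*(-7*x^4 + 2*x^3 - 9*x^2 + 2*x + 1))/(-7*x^4 + 2*x^3 - 9*x^2 + 2*x + 1)^3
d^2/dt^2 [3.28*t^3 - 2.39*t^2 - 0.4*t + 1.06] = 19.68*t - 4.78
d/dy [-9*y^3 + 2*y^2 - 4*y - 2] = -27*y^2 + 4*y - 4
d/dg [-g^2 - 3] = -2*g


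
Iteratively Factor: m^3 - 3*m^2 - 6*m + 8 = (m - 4)*(m^2 + m - 2) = (m - 4)*(m + 2)*(m - 1)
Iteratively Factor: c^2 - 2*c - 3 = (c - 3)*(c + 1)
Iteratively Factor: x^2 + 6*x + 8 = (x + 2)*(x + 4)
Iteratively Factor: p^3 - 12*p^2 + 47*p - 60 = (p - 3)*(p^2 - 9*p + 20) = (p - 4)*(p - 3)*(p - 5)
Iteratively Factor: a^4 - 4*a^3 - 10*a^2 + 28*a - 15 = (a - 1)*(a^3 - 3*a^2 - 13*a + 15) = (a - 1)*(a + 3)*(a^2 - 6*a + 5) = (a - 5)*(a - 1)*(a + 3)*(a - 1)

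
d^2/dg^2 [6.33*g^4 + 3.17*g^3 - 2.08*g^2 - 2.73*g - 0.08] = 75.96*g^2 + 19.02*g - 4.16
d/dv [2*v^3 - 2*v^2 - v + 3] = 6*v^2 - 4*v - 1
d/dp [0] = 0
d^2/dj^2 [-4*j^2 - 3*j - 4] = -8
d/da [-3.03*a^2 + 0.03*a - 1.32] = 0.03 - 6.06*a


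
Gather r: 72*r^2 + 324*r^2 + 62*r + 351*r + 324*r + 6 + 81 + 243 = 396*r^2 + 737*r + 330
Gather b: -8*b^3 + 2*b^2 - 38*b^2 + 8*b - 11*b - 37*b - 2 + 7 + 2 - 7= -8*b^3 - 36*b^2 - 40*b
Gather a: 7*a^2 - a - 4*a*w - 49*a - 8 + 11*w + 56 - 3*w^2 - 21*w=7*a^2 + a*(-4*w - 50) - 3*w^2 - 10*w + 48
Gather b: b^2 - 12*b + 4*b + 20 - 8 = b^2 - 8*b + 12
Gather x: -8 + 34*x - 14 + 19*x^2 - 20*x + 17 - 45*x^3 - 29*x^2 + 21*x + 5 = -45*x^3 - 10*x^2 + 35*x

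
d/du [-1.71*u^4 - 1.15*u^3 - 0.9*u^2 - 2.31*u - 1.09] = -6.84*u^3 - 3.45*u^2 - 1.8*u - 2.31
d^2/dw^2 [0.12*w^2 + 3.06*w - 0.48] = 0.240000000000000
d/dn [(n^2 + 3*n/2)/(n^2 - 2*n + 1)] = (-7*n - 3)/(2*(n^3 - 3*n^2 + 3*n - 1))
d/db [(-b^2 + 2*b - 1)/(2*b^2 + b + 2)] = 5*(1 - b^2)/(4*b^4 + 4*b^3 + 9*b^2 + 4*b + 4)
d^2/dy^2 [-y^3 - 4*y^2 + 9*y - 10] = -6*y - 8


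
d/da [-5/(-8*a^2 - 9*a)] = 5*(-16*a - 9)/(a^2*(8*a + 9)^2)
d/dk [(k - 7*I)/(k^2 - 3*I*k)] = (-k^2 + 14*I*k + 21)/(k^2*(k^2 - 6*I*k - 9))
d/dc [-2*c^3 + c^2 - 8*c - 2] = -6*c^2 + 2*c - 8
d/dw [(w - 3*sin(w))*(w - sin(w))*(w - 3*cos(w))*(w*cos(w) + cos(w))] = (w + 1)*(w - 3*sin(w))*(w - sin(w))*(3*sin(w) + 1)*cos(w) - (w + 1)*(w - 3*sin(w))*(w - 3*cos(w))*(cos(w) - 1)*cos(w) - (w + 1)*(w - sin(w))*(w - 3*cos(w))*(3*cos(w) - 1)*cos(w) - (w - 3*sin(w))*(w - sin(w))*(w - 3*cos(w))*(w*sin(w) - sqrt(2)*cos(w + pi/4))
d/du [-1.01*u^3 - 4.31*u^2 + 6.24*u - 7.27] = -3.03*u^2 - 8.62*u + 6.24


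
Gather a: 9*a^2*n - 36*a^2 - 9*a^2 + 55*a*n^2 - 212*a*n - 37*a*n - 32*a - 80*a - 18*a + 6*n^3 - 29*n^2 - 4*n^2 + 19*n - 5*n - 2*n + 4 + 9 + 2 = a^2*(9*n - 45) + a*(55*n^2 - 249*n - 130) + 6*n^3 - 33*n^2 + 12*n + 15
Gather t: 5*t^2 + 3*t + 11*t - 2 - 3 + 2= 5*t^2 + 14*t - 3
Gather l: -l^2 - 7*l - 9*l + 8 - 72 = -l^2 - 16*l - 64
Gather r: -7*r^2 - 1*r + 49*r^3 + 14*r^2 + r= 49*r^3 + 7*r^2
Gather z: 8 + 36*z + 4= 36*z + 12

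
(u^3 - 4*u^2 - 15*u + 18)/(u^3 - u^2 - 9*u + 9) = (u - 6)/(u - 3)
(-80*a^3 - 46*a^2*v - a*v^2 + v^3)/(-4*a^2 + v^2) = (-40*a^2 - 3*a*v + v^2)/(-2*a + v)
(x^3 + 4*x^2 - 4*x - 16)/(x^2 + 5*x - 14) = (x^2 + 6*x + 8)/(x + 7)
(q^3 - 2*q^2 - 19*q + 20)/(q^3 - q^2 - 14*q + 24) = (q^2 - 6*q + 5)/(q^2 - 5*q + 6)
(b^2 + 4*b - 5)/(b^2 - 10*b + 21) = (b^2 + 4*b - 5)/(b^2 - 10*b + 21)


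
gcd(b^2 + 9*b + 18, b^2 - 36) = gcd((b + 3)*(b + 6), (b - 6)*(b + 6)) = b + 6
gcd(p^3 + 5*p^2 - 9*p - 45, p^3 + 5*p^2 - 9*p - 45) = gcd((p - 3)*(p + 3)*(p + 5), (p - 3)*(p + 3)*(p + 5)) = p^3 + 5*p^2 - 9*p - 45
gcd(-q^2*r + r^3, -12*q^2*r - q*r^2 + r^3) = r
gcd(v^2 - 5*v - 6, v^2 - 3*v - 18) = v - 6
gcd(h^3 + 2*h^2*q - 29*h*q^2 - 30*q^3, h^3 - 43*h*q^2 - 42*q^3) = h^2 + 7*h*q + 6*q^2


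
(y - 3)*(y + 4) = y^2 + y - 12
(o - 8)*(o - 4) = o^2 - 12*o + 32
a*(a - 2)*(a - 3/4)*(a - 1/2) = a^4 - 13*a^3/4 + 23*a^2/8 - 3*a/4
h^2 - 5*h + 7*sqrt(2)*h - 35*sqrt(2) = (h - 5)*(h + 7*sqrt(2))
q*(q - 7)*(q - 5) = q^3 - 12*q^2 + 35*q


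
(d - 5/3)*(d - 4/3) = d^2 - 3*d + 20/9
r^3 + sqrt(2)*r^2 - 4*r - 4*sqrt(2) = (r - 2)*(r + 2)*(r + sqrt(2))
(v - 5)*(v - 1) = v^2 - 6*v + 5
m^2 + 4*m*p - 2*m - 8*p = (m - 2)*(m + 4*p)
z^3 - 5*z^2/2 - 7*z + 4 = (z - 4)*(z - 1/2)*(z + 2)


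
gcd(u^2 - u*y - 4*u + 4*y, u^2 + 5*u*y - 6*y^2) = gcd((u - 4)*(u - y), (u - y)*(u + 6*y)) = -u + y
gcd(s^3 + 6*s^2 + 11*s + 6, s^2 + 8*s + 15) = s + 3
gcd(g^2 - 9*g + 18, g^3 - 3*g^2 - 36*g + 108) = g^2 - 9*g + 18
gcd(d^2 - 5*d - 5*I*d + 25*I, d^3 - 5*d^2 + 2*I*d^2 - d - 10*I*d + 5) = d - 5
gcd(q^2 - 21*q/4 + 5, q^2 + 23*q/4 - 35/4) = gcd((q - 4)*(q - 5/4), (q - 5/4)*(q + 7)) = q - 5/4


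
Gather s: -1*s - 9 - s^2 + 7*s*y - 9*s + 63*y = -s^2 + s*(7*y - 10) + 63*y - 9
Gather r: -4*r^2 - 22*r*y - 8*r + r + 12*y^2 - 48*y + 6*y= -4*r^2 + r*(-22*y - 7) + 12*y^2 - 42*y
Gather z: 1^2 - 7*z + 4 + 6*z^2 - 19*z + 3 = 6*z^2 - 26*z + 8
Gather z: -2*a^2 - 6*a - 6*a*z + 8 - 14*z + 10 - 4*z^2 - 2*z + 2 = -2*a^2 - 6*a - 4*z^2 + z*(-6*a - 16) + 20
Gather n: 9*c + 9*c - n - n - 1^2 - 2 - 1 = 18*c - 2*n - 4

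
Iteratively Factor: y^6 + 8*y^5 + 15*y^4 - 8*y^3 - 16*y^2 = (y + 4)*(y^5 + 4*y^4 - y^3 - 4*y^2) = y*(y + 4)*(y^4 + 4*y^3 - y^2 - 4*y) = y*(y + 4)^2*(y^3 - y) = y^2*(y + 4)^2*(y^2 - 1) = y^2*(y + 1)*(y + 4)^2*(y - 1)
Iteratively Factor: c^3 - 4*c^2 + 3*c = (c - 3)*(c^2 - c) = c*(c - 3)*(c - 1)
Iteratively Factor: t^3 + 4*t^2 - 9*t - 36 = (t + 3)*(t^2 + t - 12) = (t - 3)*(t + 3)*(t + 4)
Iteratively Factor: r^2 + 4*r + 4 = (r + 2)*(r + 2)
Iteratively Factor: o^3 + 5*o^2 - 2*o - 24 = (o + 3)*(o^2 + 2*o - 8) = (o + 3)*(o + 4)*(o - 2)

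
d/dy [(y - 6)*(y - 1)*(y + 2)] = 3*y^2 - 10*y - 8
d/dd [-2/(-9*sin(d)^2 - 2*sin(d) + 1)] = -4*(9*sin(d) + 1)*cos(d)/(9*sin(d)^2 + 2*sin(d) - 1)^2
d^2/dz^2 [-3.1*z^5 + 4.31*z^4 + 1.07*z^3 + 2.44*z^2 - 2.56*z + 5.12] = -62.0*z^3 + 51.72*z^2 + 6.42*z + 4.88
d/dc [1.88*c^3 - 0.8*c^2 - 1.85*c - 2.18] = 5.64*c^2 - 1.6*c - 1.85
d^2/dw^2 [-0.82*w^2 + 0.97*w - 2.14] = -1.64000000000000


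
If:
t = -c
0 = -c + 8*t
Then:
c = 0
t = 0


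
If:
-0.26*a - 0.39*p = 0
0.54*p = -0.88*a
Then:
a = 0.00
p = 0.00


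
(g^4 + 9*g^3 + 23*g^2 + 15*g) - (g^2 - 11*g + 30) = g^4 + 9*g^3 + 22*g^2 + 26*g - 30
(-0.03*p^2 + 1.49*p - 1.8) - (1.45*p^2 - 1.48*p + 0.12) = -1.48*p^2 + 2.97*p - 1.92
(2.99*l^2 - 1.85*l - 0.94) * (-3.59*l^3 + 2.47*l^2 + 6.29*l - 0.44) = -10.7341*l^5 + 14.0268*l^4 + 17.6122*l^3 - 15.2739*l^2 - 5.0986*l + 0.4136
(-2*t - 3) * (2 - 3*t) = 6*t^2 + 5*t - 6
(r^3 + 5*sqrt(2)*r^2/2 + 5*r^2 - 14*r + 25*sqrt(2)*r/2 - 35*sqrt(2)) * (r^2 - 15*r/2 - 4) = r^5 - 5*r^4/2 + 5*sqrt(2)*r^4/2 - 111*r^3/2 - 25*sqrt(2)*r^3/4 - 555*sqrt(2)*r^2/4 + 85*r^2 + 56*r + 425*sqrt(2)*r/2 + 140*sqrt(2)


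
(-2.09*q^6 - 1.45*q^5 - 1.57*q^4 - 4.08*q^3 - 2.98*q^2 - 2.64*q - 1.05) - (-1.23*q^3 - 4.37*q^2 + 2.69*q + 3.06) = -2.09*q^6 - 1.45*q^5 - 1.57*q^4 - 2.85*q^3 + 1.39*q^2 - 5.33*q - 4.11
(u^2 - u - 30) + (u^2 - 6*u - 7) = 2*u^2 - 7*u - 37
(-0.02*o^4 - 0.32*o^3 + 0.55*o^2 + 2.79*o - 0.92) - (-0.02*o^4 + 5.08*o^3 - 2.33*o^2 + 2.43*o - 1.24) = -5.4*o^3 + 2.88*o^2 + 0.36*o + 0.32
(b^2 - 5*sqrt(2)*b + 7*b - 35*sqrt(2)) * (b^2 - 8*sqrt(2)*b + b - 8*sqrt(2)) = b^4 - 13*sqrt(2)*b^3 + 8*b^3 - 104*sqrt(2)*b^2 + 87*b^2 - 91*sqrt(2)*b + 640*b + 560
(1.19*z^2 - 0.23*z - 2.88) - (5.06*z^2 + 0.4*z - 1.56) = -3.87*z^2 - 0.63*z - 1.32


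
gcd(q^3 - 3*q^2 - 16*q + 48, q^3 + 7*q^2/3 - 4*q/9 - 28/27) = 1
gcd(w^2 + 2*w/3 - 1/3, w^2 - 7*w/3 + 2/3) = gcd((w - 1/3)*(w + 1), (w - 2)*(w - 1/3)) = w - 1/3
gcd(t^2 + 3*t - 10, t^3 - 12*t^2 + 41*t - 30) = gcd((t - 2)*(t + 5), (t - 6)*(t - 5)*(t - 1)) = 1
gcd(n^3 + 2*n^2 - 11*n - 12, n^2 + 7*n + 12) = n + 4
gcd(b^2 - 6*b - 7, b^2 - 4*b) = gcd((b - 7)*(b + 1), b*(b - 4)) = 1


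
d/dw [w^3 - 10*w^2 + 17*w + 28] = 3*w^2 - 20*w + 17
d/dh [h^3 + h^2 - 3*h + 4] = 3*h^2 + 2*h - 3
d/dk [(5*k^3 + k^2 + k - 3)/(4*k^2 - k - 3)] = 2*(10*k^4 - 5*k^3 - 25*k^2 + 9*k - 3)/(16*k^4 - 8*k^3 - 23*k^2 + 6*k + 9)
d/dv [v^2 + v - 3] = 2*v + 1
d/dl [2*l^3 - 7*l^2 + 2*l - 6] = 6*l^2 - 14*l + 2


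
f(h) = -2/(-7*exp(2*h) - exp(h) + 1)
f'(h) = -2*(14*exp(2*h) + exp(h))/(-7*exp(2*h) - exp(h) + 1)^2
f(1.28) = 0.02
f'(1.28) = -0.04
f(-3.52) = -2.07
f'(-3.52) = -0.09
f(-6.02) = -2.00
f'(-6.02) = -0.01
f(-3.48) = -2.08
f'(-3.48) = -0.10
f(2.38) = 0.00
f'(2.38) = -0.00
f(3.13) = 0.00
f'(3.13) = -0.00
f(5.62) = 0.00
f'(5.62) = -0.00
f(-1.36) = -7.09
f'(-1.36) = -29.60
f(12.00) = 0.00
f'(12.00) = 0.00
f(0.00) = 0.29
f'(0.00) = -0.61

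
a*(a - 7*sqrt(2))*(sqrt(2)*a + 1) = sqrt(2)*a^3 - 13*a^2 - 7*sqrt(2)*a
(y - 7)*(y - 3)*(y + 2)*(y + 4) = y^4 - 4*y^3 - 31*y^2 + 46*y + 168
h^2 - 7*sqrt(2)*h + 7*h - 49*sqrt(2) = (h + 7)*(h - 7*sqrt(2))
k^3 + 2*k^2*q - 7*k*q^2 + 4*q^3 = (k - q)^2*(k + 4*q)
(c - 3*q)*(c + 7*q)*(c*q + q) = c^3*q + 4*c^2*q^2 + c^2*q - 21*c*q^3 + 4*c*q^2 - 21*q^3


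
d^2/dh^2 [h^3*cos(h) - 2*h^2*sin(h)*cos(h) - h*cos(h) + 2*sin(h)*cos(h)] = -h^3*cos(h) - 6*h^2*sin(h) + 4*h^2*sin(2*h) + 7*h*cos(h) - 8*h*cos(2*h) + 2*sin(h) - 6*sin(2*h)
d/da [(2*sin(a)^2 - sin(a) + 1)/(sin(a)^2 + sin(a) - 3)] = (3*sin(a)^2 - 14*sin(a) + 2)*cos(a)/(sin(a)^2 + sin(a) - 3)^2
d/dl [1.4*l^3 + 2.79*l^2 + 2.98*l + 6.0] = 4.2*l^2 + 5.58*l + 2.98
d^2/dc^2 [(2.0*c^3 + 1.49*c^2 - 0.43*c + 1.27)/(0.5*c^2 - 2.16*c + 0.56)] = (20.5458*c^3 - 15.1134*c^2 - 3.744*c + 11.033696)/(0.125*c^6 - 1.62*c^5 + 7.4184*c^4 - 13.706496*c^3 + 8.308608*c^2 - 2.032128*c + 0.175616)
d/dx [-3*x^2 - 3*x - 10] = -6*x - 3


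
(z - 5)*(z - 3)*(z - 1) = z^3 - 9*z^2 + 23*z - 15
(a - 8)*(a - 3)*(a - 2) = a^3 - 13*a^2 + 46*a - 48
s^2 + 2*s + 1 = (s + 1)^2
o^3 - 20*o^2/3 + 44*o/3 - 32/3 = (o - 8/3)*(o - 2)^2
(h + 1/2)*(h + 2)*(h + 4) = h^3 + 13*h^2/2 + 11*h + 4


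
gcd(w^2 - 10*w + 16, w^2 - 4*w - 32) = w - 8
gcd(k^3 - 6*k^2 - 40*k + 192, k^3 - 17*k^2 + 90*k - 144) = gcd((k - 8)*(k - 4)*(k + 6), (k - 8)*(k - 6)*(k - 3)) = k - 8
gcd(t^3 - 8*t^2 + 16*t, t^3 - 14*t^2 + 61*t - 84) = t - 4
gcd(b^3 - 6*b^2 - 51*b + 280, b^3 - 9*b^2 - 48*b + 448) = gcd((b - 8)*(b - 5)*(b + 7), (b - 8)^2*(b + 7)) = b^2 - b - 56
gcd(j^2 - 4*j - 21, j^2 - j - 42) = j - 7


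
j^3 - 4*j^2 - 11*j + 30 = (j - 5)*(j - 2)*(j + 3)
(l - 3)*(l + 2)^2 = l^3 + l^2 - 8*l - 12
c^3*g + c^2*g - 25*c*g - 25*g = (c - 5)*(c + 5)*(c*g + g)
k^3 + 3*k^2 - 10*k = k*(k - 2)*(k + 5)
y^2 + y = y*(y + 1)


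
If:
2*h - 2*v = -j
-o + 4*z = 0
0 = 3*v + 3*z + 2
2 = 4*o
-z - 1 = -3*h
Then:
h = 3/8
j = -7/3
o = 1/2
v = -19/24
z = 1/8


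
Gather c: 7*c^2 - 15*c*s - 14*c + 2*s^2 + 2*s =7*c^2 + c*(-15*s - 14) + 2*s^2 + 2*s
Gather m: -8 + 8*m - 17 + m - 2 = 9*m - 27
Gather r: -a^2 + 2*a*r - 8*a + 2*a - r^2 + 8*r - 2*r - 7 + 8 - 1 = -a^2 - 6*a - r^2 + r*(2*a + 6)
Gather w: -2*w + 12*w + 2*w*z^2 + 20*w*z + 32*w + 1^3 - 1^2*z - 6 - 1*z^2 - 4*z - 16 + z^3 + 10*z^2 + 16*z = w*(2*z^2 + 20*z + 42) + z^3 + 9*z^2 + 11*z - 21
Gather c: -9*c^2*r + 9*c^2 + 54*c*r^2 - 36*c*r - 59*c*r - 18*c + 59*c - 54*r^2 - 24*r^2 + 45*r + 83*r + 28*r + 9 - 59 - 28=c^2*(9 - 9*r) + c*(54*r^2 - 95*r + 41) - 78*r^2 + 156*r - 78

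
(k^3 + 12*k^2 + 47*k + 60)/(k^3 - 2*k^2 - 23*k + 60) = (k^2 + 7*k + 12)/(k^2 - 7*k + 12)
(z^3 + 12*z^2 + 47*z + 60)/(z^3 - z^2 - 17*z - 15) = (z^2 + 9*z + 20)/(z^2 - 4*z - 5)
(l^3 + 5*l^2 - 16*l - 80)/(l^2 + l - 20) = l + 4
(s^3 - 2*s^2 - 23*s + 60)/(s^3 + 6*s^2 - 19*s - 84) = (s^2 + 2*s - 15)/(s^2 + 10*s + 21)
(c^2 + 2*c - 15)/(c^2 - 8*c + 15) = (c + 5)/(c - 5)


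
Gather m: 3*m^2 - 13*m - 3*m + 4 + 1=3*m^2 - 16*m + 5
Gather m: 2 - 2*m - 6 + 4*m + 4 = 2*m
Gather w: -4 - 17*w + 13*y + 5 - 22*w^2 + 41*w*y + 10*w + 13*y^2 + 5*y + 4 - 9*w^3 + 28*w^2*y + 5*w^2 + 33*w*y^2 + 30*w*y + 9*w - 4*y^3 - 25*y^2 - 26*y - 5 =-9*w^3 + w^2*(28*y - 17) + w*(33*y^2 + 71*y + 2) - 4*y^3 - 12*y^2 - 8*y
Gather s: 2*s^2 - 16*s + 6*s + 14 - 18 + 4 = 2*s^2 - 10*s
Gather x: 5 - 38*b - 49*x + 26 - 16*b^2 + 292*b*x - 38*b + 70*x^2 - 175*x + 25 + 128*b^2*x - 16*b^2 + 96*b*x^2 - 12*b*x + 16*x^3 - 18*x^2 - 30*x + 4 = -32*b^2 - 76*b + 16*x^3 + x^2*(96*b + 52) + x*(128*b^2 + 280*b - 254) + 60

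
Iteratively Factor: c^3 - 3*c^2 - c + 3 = (c - 1)*(c^2 - 2*c - 3) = (c - 1)*(c + 1)*(c - 3)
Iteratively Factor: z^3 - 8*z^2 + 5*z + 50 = (z - 5)*(z^2 - 3*z - 10) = (z - 5)^2*(z + 2)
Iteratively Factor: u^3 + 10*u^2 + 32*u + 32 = (u + 4)*(u^2 + 6*u + 8) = (u + 4)^2*(u + 2)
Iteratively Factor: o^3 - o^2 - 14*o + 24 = (o - 2)*(o^2 + o - 12) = (o - 2)*(o + 4)*(o - 3)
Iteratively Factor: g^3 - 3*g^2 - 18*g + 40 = (g + 4)*(g^2 - 7*g + 10) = (g - 5)*(g + 4)*(g - 2)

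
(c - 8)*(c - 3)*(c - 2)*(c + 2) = c^4 - 11*c^3 + 20*c^2 + 44*c - 96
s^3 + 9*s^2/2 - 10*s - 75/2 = (s - 3)*(s + 5/2)*(s + 5)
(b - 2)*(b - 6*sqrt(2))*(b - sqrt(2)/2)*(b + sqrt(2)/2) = b^4 - 6*sqrt(2)*b^3 - 2*b^3 - b^2/2 + 12*sqrt(2)*b^2 + b + 3*sqrt(2)*b - 6*sqrt(2)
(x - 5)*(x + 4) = x^2 - x - 20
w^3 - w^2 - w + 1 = (w - 1)^2*(w + 1)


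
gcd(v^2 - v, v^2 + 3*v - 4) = v - 1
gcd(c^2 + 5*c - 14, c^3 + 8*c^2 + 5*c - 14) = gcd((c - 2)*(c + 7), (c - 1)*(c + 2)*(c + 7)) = c + 7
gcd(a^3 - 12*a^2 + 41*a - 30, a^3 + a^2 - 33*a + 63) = 1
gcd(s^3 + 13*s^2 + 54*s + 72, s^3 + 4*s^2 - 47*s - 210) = s + 6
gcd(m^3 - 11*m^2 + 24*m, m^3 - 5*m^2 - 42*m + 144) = m^2 - 11*m + 24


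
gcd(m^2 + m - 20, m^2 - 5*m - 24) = 1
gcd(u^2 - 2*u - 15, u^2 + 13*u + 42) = 1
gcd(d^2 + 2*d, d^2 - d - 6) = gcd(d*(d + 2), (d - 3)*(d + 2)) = d + 2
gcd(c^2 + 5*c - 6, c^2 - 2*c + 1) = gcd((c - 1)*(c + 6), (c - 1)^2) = c - 1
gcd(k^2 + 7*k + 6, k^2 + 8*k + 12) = k + 6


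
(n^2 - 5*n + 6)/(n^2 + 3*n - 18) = (n - 2)/(n + 6)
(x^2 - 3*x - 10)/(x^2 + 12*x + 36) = (x^2 - 3*x - 10)/(x^2 + 12*x + 36)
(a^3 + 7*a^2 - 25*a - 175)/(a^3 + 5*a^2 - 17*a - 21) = (a^2 - 25)/(a^2 - 2*a - 3)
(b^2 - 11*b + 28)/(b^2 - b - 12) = (b - 7)/(b + 3)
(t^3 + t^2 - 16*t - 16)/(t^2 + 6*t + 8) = (t^2 - 3*t - 4)/(t + 2)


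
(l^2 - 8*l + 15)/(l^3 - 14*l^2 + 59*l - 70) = (l - 3)/(l^2 - 9*l + 14)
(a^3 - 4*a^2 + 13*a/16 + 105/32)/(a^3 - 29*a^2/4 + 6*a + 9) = (8*a^2 - 38*a + 35)/(8*(a^2 - 8*a + 12))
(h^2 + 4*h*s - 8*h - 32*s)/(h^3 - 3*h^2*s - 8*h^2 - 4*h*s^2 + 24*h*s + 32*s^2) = (-h - 4*s)/(-h^2 + 3*h*s + 4*s^2)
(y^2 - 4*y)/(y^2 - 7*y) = (y - 4)/(y - 7)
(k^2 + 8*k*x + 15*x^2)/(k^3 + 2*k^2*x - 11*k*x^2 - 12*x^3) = (k^2 + 8*k*x + 15*x^2)/(k^3 + 2*k^2*x - 11*k*x^2 - 12*x^3)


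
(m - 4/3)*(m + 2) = m^2 + 2*m/3 - 8/3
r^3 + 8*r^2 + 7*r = r*(r + 1)*(r + 7)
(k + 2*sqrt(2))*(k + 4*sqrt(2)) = k^2 + 6*sqrt(2)*k + 16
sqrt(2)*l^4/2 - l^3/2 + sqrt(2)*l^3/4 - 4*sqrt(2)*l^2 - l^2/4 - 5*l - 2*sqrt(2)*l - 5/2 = (l + 1/2)*(l - 5*sqrt(2)/2)*(l + sqrt(2))*(sqrt(2)*l/2 + 1)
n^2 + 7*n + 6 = (n + 1)*(n + 6)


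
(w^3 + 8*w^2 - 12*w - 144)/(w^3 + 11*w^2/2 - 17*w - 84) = 2*(w + 6)/(2*w + 7)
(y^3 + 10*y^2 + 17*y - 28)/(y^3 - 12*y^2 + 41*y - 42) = (y^3 + 10*y^2 + 17*y - 28)/(y^3 - 12*y^2 + 41*y - 42)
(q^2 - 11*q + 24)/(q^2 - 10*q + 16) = (q - 3)/(q - 2)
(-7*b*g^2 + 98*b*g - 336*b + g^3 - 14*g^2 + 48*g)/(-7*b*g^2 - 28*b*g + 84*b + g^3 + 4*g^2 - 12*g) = (g^2 - 14*g + 48)/(g^2 + 4*g - 12)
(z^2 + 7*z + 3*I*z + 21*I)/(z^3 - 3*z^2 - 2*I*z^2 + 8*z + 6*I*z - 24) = (z^2 + z*(7 + 3*I) + 21*I)/(z^3 + z^2*(-3 - 2*I) + z*(8 + 6*I) - 24)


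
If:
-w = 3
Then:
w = -3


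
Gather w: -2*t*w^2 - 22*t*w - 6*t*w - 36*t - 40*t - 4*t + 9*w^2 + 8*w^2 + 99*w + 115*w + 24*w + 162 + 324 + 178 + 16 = -80*t + w^2*(17 - 2*t) + w*(238 - 28*t) + 680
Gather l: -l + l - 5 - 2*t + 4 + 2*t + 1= 0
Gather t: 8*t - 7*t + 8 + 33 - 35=t + 6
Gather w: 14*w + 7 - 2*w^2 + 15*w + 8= -2*w^2 + 29*w + 15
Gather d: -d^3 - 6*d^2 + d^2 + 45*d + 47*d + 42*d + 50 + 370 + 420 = -d^3 - 5*d^2 + 134*d + 840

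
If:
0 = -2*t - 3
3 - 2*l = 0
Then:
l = 3/2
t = -3/2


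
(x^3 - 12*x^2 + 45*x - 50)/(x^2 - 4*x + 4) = (x^2 - 10*x + 25)/(x - 2)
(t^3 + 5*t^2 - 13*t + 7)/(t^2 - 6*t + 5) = (t^2 + 6*t - 7)/(t - 5)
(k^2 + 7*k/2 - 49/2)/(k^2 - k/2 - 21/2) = (k + 7)/(k + 3)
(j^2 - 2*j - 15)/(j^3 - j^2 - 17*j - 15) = 1/(j + 1)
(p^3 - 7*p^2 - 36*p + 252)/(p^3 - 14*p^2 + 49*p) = (p^2 - 36)/(p*(p - 7))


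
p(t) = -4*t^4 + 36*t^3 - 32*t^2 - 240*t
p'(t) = -16*t^3 + 108*t^2 - 64*t - 240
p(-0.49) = 105.45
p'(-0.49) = -180.83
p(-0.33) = 74.37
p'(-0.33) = -206.54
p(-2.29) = -160.54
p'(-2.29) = 665.07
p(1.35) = -307.03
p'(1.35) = -168.94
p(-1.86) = 56.16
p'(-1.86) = 355.63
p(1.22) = -283.92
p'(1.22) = -186.39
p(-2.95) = -797.62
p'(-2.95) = 1299.43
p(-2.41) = -246.31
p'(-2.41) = 765.48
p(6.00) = 0.00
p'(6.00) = -192.00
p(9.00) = -4752.00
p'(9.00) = -3732.00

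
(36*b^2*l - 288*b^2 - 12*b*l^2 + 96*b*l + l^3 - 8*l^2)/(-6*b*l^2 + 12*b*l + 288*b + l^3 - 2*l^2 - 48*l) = (-6*b + l)/(l + 6)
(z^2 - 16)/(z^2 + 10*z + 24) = (z - 4)/(z + 6)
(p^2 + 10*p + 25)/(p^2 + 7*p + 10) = (p + 5)/(p + 2)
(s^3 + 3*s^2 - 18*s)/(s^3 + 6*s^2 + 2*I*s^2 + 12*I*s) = (s - 3)/(s + 2*I)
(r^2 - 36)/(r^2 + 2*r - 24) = (r - 6)/(r - 4)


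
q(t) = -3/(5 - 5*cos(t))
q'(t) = 15*sin(t)/(5 - 5*cos(t))^2 = 3*sin(t)/(5*(cos(t) - 1)^2)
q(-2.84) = -0.31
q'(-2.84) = -0.05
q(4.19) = -0.40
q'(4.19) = -0.23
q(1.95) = -0.44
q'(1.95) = 0.30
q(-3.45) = -0.31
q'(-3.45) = 0.05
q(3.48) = -0.31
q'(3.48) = -0.05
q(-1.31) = -0.81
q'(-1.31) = -1.05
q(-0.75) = -2.24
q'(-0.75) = -5.68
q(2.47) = -0.34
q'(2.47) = 0.12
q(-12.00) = -3.84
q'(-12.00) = 13.20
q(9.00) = -0.31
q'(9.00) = 0.07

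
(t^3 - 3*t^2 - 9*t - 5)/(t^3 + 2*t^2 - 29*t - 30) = (t + 1)/(t + 6)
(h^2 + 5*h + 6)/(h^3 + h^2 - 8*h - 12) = (h + 3)/(h^2 - h - 6)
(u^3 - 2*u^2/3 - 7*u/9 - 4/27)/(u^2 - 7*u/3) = (27*u^3 - 18*u^2 - 21*u - 4)/(9*u*(3*u - 7))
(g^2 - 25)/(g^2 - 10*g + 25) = (g + 5)/(g - 5)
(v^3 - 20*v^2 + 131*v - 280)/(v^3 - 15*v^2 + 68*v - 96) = (v^2 - 12*v + 35)/(v^2 - 7*v + 12)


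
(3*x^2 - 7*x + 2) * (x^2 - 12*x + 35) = 3*x^4 - 43*x^3 + 191*x^2 - 269*x + 70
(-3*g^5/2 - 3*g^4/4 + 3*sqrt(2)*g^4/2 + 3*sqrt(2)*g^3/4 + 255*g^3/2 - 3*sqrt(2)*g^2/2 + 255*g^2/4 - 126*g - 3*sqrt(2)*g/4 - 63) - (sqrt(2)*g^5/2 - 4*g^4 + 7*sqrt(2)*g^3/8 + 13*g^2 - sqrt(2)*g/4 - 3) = -3*g^5/2 - sqrt(2)*g^5/2 + 3*sqrt(2)*g^4/2 + 13*g^4/4 - sqrt(2)*g^3/8 + 255*g^3/2 - 3*sqrt(2)*g^2/2 + 203*g^2/4 - 126*g - sqrt(2)*g/2 - 60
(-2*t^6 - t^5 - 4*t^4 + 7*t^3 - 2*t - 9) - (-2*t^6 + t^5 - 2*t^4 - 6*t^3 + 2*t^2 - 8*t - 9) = -2*t^5 - 2*t^4 + 13*t^3 - 2*t^2 + 6*t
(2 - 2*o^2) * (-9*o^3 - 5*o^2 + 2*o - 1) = 18*o^5 + 10*o^4 - 22*o^3 - 8*o^2 + 4*o - 2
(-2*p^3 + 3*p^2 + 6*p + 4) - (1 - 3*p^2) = -2*p^3 + 6*p^2 + 6*p + 3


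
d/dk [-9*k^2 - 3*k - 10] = -18*k - 3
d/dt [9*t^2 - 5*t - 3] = 18*t - 5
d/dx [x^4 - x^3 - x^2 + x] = 4*x^3 - 3*x^2 - 2*x + 1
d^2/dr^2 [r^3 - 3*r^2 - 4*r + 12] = 6*r - 6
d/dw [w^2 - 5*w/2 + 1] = 2*w - 5/2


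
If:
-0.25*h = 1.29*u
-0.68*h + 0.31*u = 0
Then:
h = 0.00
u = 0.00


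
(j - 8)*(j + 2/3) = j^2 - 22*j/3 - 16/3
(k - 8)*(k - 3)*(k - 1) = k^3 - 12*k^2 + 35*k - 24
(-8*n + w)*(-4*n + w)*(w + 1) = 32*n^2*w + 32*n^2 - 12*n*w^2 - 12*n*w + w^3 + w^2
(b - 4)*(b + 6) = b^2 + 2*b - 24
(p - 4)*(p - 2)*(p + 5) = p^3 - p^2 - 22*p + 40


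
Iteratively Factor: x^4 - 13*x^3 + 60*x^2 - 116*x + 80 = (x - 5)*(x^3 - 8*x^2 + 20*x - 16) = (x - 5)*(x - 2)*(x^2 - 6*x + 8) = (x - 5)*(x - 4)*(x - 2)*(x - 2)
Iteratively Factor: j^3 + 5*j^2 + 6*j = (j)*(j^2 + 5*j + 6) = j*(j + 2)*(j + 3)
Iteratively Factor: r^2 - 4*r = (r - 4)*(r)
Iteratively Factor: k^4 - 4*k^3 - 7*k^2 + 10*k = (k - 5)*(k^3 + k^2 - 2*k) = (k - 5)*(k + 2)*(k^2 - k) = (k - 5)*(k - 1)*(k + 2)*(k)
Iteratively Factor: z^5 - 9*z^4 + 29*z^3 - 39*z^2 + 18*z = (z - 1)*(z^4 - 8*z^3 + 21*z^2 - 18*z) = (z - 3)*(z - 1)*(z^3 - 5*z^2 + 6*z) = (z - 3)*(z - 2)*(z - 1)*(z^2 - 3*z) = z*(z - 3)*(z - 2)*(z - 1)*(z - 3)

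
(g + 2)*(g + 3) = g^2 + 5*g + 6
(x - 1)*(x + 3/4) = x^2 - x/4 - 3/4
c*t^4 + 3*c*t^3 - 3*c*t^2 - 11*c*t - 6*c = (t - 2)*(t + 1)*(t + 3)*(c*t + c)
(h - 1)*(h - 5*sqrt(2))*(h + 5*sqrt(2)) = h^3 - h^2 - 50*h + 50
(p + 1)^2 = p^2 + 2*p + 1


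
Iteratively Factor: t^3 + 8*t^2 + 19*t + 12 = (t + 1)*(t^2 + 7*t + 12) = (t + 1)*(t + 3)*(t + 4)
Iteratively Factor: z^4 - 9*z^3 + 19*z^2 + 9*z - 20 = (z + 1)*(z^3 - 10*z^2 + 29*z - 20) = (z - 1)*(z + 1)*(z^2 - 9*z + 20) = (z - 4)*(z - 1)*(z + 1)*(z - 5)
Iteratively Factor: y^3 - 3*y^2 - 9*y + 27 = (y - 3)*(y^2 - 9) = (y - 3)*(y + 3)*(y - 3)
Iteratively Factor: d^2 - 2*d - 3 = (d - 3)*(d + 1)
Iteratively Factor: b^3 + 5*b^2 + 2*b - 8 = (b + 4)*(b^2 + b - 2) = (b - 1)*(b + 4)*(b + 2)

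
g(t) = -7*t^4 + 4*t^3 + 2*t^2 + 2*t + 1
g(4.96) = -3688.45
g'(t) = -28*t^3 + 12*t^2 + 4*t + 2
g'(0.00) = 2.00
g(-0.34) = 0.30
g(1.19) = -1.08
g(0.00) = 1.00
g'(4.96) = -3099.61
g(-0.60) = -1.25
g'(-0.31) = 2.75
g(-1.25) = -23.28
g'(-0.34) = 3.13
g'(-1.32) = 82.03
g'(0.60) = 2.67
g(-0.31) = 0.39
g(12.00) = -137927.00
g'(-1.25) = 70.44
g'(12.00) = -46606.00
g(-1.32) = -28.61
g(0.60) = 2.88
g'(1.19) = -23.43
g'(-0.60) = 9.97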